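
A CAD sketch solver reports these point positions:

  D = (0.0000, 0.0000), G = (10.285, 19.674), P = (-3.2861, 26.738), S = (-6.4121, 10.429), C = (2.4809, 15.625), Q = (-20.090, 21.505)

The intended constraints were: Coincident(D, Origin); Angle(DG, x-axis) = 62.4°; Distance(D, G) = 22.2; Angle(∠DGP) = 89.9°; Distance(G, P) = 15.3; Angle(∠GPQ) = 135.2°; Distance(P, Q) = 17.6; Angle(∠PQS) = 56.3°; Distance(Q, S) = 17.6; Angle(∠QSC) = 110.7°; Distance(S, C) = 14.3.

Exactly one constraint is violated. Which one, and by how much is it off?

Distance(S, C) = 14.3 — off by 4.00.

D = (0.00, 0.00) ✓; DG at 62.40° ✓; |DG| = 22.20 ✓; ∠DGP = 89.90° ✓; |GP| = 15.30 ✓; ∠GPQ = 135.2° ✓; |PQ| = 17.60 ✓; ∠PQS = 56.30° ✓; |QS| = 17.60 ✓; ∠QSC = 110.7° ✓; |SC| = 10.30 ✗.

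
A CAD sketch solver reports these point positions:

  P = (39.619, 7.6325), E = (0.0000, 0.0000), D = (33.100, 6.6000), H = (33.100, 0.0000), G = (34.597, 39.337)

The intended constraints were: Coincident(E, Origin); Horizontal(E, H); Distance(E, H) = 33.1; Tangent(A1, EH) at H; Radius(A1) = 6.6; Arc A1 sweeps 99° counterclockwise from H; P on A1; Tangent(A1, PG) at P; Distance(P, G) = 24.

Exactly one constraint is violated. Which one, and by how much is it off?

Distance(P, G) = 24 — off by 8.10.

E = (0.00, 0.00) ✓; E.y = 0.00, H.y = 0.00 ✓; |EH| = 33.10 ✓; ∠(DH, HE) = 90.00° ✓; |DH| = 6.600 ✓; bearing(D→P) − bearing(D→H) = 99.00° ✓; |DP| = 6.600 ✓; ∠(DP, PG) = 90.00° ✓; |PG| = 32.10 ✗.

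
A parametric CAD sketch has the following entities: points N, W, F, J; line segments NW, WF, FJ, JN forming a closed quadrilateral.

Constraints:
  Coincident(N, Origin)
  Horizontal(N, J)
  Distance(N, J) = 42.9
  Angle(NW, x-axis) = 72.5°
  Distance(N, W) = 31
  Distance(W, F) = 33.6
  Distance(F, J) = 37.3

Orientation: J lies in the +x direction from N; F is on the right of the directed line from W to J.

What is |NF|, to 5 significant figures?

6.9606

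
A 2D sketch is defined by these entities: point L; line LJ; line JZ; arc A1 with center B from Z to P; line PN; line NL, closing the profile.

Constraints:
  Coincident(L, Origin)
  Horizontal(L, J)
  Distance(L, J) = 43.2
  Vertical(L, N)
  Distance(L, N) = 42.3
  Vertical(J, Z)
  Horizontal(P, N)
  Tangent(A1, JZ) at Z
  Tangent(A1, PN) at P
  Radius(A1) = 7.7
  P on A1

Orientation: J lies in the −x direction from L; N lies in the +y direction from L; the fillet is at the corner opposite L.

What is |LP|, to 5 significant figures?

55.223

L is at the origin; LJ is horizontal with |LJ| = 43.2 and J on the −x side, so J = (-43.200, 0.0000). L and N share the same x with |LN| = 42.3 and N on the +y side, so N = (0.0000, 42.300). The virtual corner opposite L is at (-43.200, 42.300). Since A1 is tangent to JZ there, BZ ⟂ JZ and since A1 is tangent to PN there, BP ⟂ PN, with radius 7.7, so the center B sits 7.7 in from both sides at B = (-35.500, 34.600). That places the tangent points at Z = (-43.200, 34.600) on JZ and P = (-35.500, 42.300) on PN. Then |LP| = |P − L| = 55.223.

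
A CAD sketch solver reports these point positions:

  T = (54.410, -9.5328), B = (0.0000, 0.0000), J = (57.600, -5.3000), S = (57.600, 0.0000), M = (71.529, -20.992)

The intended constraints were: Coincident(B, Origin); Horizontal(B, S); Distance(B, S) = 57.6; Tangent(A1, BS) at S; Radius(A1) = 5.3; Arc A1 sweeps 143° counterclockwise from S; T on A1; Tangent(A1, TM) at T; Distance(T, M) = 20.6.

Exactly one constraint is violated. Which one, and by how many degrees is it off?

Tangent(A1, TM) at T — off by 3.21°.

B = (0.00, 0.00) ✓; B.y = 0.00, S.y = 0.00 ✓; |BS| = 57.60 ✓; ∠(JS, SB) = 90.00° ✓; |JS| = 5.300 ✓; bearing(J→T) − bearing(J→S) = 143.0° ✓; |JT| = 5.300 ✓; ∠(JT, TM) = 86.79° ✗; |TM| = 20.60 ✓.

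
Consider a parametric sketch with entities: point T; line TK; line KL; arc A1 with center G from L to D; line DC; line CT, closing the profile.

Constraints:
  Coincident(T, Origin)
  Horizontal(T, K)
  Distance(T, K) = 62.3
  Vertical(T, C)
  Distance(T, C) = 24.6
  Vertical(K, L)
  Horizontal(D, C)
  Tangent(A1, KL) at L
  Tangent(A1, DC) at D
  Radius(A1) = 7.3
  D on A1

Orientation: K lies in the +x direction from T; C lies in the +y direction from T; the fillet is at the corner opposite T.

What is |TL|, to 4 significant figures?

64.66

T is at the origin; T and K share the same y with |TK| = 62.3 and K on the +x side, so K = (62.30, 0.000). TC is vertical with |TC| = 24.6 and C on the +y side, so C = (0.000, 24.60). The virtual corner opposite T is at (62.30, 24.60). Tangency of A1 to KL means the radius GL is perpendicular to KL and tangency of A1 to DC means the radius GD is perpendicular to DC, with radius 7.3, so the center G sits 7.3 in from both sides at G = (55.00, 17.30). That places the tangent points at L = (62.30, 17.30) on KL and D = (55.00, 24.60) on DC. Then |TL| = |L − T| = 64.66.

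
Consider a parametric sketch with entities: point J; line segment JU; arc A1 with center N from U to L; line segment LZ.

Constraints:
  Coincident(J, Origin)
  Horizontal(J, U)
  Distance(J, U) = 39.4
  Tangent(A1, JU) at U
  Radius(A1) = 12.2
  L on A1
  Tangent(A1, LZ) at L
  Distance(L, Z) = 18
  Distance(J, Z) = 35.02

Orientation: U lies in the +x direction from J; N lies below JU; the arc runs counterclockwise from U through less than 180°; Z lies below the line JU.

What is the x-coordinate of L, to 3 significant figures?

27.6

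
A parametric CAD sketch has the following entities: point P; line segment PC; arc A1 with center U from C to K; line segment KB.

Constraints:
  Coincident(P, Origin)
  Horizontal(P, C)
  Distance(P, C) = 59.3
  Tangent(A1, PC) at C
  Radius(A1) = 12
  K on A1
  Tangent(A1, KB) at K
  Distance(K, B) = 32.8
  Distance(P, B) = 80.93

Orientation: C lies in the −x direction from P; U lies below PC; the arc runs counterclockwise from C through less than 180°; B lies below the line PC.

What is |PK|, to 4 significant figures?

72.49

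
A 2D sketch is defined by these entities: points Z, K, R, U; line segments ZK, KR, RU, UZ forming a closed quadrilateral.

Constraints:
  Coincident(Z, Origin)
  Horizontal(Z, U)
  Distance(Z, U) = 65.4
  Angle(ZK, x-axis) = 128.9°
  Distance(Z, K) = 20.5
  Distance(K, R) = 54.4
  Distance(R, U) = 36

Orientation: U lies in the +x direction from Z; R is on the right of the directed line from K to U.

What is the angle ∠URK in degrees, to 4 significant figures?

122.9°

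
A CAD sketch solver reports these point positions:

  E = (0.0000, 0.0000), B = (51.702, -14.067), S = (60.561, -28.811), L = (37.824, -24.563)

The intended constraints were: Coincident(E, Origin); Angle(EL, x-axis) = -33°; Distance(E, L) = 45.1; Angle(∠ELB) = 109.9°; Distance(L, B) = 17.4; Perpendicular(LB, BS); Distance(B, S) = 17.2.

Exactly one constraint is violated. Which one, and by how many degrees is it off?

Perpendicular(LB, BS) — off by 6.10°.

E = (0.00, 0.00) ✓; EL at -33.00° ✓; |EL| = 45.10 ✓; ∠ELB = 109.9° ✓; |LB| = 17.40 ✓; ∠(LB, BS) = 96.10° ✗; |BS| = 17.20 ✓.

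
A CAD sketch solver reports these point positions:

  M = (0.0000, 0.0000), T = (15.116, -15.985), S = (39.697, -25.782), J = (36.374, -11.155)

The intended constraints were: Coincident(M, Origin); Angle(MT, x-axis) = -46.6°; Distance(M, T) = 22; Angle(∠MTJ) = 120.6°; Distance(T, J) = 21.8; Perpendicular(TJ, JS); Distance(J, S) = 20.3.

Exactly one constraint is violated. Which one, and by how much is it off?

Distance(J, S) = 20.3 — off by 5.30.

M = (0.00, 0.00) ✓; MT at -46.60° ✓; |MT| = 22.00 ✓; ∠MTJ = 120.6° ✓; |TJ| = 21.80 ✓; ∠(TJ, JS) = 90.00° ✓; |JS| = 15.00 ✗.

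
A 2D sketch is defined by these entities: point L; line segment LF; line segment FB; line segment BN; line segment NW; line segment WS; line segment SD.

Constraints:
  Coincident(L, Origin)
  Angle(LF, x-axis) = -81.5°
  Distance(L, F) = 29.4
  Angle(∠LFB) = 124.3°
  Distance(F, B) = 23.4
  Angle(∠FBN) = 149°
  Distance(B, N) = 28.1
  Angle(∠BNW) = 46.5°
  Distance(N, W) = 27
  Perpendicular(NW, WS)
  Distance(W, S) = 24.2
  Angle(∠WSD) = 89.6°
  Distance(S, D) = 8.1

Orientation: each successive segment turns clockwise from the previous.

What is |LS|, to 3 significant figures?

40.8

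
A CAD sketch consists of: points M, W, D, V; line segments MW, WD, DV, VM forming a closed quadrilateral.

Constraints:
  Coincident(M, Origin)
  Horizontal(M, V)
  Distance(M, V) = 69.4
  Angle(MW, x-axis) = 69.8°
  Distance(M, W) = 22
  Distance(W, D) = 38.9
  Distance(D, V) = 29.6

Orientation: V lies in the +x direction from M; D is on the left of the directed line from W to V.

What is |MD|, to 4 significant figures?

50.07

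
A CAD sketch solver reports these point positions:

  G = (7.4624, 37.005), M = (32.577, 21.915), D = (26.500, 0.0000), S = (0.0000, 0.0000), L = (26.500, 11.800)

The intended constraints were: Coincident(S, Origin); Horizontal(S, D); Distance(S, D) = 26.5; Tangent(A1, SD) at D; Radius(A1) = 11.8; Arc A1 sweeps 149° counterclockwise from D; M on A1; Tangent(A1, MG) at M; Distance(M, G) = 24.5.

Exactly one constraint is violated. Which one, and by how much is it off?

Distance(M, G) = 24.5 — off by 4.80.

S = (0.00, 0.00) ✓; S.y = 0.00, D.y = 0.00 ✓; |SD| = 26.50 ✓; ∠(LD, DS) = 90.00° ✓; |LD| = 11.80 ✓; bearing(L→M) − bearing(L→D) = 149.0° ✓; |LM| = 11.80 ✓; ∠(LM, MG) = 90.00° ✓; |MG| = 29.30 ✗.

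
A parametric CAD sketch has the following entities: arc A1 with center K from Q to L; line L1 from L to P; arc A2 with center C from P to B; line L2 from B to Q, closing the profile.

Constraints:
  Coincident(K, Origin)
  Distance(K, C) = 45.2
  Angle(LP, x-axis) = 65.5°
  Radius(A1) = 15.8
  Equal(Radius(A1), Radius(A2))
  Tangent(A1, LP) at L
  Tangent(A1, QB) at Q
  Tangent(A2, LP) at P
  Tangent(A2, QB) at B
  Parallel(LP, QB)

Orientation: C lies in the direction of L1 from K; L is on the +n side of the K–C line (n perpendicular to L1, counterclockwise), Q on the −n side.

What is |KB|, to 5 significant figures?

47.882

Tangency of A1 to both parallel lines with radius 15.8 puts L and Q at K ± 15.8·n: L = (-14.377, 6.5522), Q = (14.377, -6.5522). Equal radii place P and B the same way about C: P = C + 15.8·n = (4.3667, 47.682), B = C − 15.8·n = (33.122, 34.578). Then |KB| = |B − K| = 47.882.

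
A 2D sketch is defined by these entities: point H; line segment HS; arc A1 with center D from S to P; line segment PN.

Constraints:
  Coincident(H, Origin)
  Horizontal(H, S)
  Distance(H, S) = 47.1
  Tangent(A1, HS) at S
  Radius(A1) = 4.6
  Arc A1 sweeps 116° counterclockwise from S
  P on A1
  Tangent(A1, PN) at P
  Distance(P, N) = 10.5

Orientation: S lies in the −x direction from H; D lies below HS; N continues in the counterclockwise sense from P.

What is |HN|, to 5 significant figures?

49.318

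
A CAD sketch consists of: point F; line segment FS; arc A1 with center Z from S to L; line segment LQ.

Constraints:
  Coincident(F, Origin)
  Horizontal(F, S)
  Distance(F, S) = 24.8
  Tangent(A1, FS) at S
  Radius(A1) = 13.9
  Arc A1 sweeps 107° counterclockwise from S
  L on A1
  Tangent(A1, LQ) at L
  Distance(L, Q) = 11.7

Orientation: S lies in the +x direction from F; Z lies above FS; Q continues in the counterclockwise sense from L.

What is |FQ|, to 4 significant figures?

45.30

F is at the origin; F and S share the same y with |FS| = 24.8 and S on the +x side, so S = (24.80, 0.000). The tangent condition forces ZS to be normal to FS, so Z = S + (0, 13.9) = (24.80, 13.90). On A1, S sits at bearing -90° from Z; a 107° counterclockwise sweep puts L at bearing 17°, so L = Z + 13.9·(cos 17°, sin 17°) = (38.09, 17.96). Tangency of A1 to LQ means the radius ZL is perpendicular to LQ, so LQ runs along (−sin 17°, cos 17°); with |LQ| = 11.7, Q = (34.67, 29.15). Then |FQ| = |Q − F| = 45.30.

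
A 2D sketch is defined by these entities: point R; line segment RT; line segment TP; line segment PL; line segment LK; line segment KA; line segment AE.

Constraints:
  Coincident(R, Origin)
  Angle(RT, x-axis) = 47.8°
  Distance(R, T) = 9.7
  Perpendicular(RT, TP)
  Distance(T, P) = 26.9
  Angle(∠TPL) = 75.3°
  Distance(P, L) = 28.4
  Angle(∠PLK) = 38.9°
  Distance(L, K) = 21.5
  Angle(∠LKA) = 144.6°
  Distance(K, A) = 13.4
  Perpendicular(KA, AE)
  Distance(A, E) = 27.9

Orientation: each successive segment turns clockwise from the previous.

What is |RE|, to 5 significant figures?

41.956

R is at the origin; RT runs at 47.8° with length 9.7, so T = (6.5157, 7.1858). RT ⟂ TP, so TP runs at -42.200°; with |TP| = 26.9, P = (26.443, -10.883). ∠TPL = 75.3° gives PL at -146.90° from the x-axis; with |PL| = 28.4, L = (2.6521, -26.393). ∠PLK = 38.9° gives LK at 72.000° from the x-axis; with |LK| = 21.5, K = (9.2960, -5.9451). ∠LKA = 144.6° gives KA at 36.600° from the x-axis; with |KA| = 13.4, A = (20.054, 2.0444). KA ⟂ AE, so AE runs at -53.400°; with |AE| = 27.9, E = (36.688, -20.354). Then |RE| = |E − R| = 41.956.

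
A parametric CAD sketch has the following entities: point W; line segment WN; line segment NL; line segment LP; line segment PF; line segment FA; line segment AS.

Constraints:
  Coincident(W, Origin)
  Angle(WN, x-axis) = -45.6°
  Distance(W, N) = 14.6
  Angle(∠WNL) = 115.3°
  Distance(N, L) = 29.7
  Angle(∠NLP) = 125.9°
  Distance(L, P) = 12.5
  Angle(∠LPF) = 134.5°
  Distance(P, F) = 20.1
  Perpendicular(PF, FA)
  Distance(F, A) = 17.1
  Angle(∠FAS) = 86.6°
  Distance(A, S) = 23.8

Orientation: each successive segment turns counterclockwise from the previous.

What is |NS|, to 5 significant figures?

22.512

W is at the origin; WN runs at -45.6° with length 14.6, so N = (10.215, -10.431). ∠WNL = 115.3° gives NL at 19.100° from the x-axis; with |NL| = 29.7, L = (38.280, -0.71293). ∠NLP = 125.9° gives LP at 73.200° from the x-axis; with |LP| = 12.5, P = (41.893, 11.254). ∠LPF = 134.5° gives PF at 118.70° from the x-axis; with |PF| = 20.1, F = (32.240, 28.884). PF is perpendicular to FA, so FA runs at -151.30°; with |FA| = 17.1, A = (17.241, 20.672). ∠FAS = 86.6° gives AS at -57.900° from the x-axis; with |AS| = 23.8, S = (29.889, 0.51088). Then |NS| = |S − N| = 22.512.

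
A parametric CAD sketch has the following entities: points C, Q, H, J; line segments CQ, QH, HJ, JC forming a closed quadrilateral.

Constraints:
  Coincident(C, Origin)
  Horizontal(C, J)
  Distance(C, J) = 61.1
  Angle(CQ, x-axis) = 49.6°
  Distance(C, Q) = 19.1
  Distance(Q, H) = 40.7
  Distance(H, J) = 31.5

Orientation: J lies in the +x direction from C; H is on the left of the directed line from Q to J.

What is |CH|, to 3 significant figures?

58.3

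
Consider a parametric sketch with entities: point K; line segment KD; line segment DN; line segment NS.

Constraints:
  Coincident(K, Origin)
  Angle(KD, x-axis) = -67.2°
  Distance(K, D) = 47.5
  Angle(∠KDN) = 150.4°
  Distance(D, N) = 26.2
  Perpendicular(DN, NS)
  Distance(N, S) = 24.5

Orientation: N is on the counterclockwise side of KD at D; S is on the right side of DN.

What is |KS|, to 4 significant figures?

82.81

K is at the origin; KD runs at -67.2° with length 47.5, so D = 47.5·(cos -67.2°, sin -67.2°) = (18.41, -43.79). ∠KDN = 150.4°, so DN runs at -67.2° + (180° − 150.4°) = -37.60° from the x-axis; with |DN| = 26.2, N = D + 26.2·(cos -37.60°, sin -37.60°) = (39.16, -59.77). DN ⟂ NS; with |NS| = 24.5 on the right of DN, S = N + 24.5·(-0.6101, -0.7923) = (24.22, -79.19). Then |KS| = |S − K| = 82.81.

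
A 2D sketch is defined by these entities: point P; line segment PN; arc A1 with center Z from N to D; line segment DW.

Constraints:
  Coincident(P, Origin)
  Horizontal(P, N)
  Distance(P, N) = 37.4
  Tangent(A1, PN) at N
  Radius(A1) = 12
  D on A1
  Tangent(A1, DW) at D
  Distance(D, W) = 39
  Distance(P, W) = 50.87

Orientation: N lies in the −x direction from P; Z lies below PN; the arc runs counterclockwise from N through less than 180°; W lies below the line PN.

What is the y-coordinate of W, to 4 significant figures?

-47.71

Checks: |PN| = 37.40 ✓; |ZD| = 12.00 ✓; ∠(ZD, DW) = 90.00° ✓; |DW| = 39.00 ✓; |PW| = 50.87 ✓.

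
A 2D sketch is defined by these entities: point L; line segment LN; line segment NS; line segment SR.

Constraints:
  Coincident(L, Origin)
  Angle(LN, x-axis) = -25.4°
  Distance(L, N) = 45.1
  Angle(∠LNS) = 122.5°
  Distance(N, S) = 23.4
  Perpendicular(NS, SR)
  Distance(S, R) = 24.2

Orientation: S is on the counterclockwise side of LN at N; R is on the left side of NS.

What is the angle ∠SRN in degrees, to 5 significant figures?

44.037°

L is at the origin; LN runs at -25.4° with length 45.1, so N = 45.1·(cos -25.4°, sin -25.4°) = (40.740, -19.345). ∠LNS = 122.5°, so NS runs at -25.4° + (180° − 122.5°) = 32.100° from the x-axis; with |NS| = 23.4, S = N + 23.4·(cos 32.100°, sin 32.100°) = (60.563, -6.9102). NS is perpendicular to SR; with |SR| = 24.2 on the left of NS, R = S + 24.2·(-0.53140, 0.84712) = (47.703, 13.590). Then cos ∠SRN = RS·RN / (|RS||RN|), giving 44.037°.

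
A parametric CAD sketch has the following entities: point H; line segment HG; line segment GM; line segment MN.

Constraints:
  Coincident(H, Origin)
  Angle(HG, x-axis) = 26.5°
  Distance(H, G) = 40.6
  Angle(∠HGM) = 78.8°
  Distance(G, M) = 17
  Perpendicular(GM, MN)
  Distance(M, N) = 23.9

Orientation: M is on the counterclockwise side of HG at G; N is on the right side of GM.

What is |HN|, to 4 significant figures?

64.38

H is at the origin; HG runs at 26.5° with length 40.6, so G = 40.6·(cos 26.5°, sin 26.5°) = (36.33, 18.12). ∠HGM = 78.8°, so GM runs at 26.5° + (180° − 78.8°) = 127.7° from the x-axis; with |GM| = 17.0, M = G + 17.0·(cos 127.7°, sin 127.7°) = (25.94, 31.57). The perpendicularity gives MN at right angles to GM; with |MN| = 23.9 on the right of GM, N = M + 23.9·(0.7912, 0.6115) = (44.85, 46.18). Then |HN| = |N − H| = 64.38.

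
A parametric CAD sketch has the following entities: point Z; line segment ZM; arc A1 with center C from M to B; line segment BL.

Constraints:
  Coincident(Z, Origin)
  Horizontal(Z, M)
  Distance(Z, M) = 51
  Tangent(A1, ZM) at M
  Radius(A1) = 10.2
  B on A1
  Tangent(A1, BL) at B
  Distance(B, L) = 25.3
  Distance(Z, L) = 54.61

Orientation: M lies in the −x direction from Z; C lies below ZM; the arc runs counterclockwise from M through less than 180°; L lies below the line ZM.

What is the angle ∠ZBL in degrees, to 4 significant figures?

63.58°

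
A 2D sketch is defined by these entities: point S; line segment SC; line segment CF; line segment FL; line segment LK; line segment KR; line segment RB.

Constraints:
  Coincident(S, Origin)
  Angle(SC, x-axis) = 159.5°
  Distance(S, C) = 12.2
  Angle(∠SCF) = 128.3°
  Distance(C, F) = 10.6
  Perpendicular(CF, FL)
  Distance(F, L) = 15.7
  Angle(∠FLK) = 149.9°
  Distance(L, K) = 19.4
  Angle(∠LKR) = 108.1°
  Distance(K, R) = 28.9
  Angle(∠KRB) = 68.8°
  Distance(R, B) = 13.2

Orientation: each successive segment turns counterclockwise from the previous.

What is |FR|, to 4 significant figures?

46.31

S is at the origin; SC runs at 159.5° with length 12.2, so C = (-11.43, 4.273). ∠SCF = 128.3° gives CF at -148.8° from the x-axis; with |CF| = 10.6, F = (-20.49, -1.219). The perpendicularity gives FL at right angles to CF, so FL runs at -58.80°; with |FL| = 15.7, L = (-12.36, -14.65). ∠FLK = 149.9° gives LK at -28.70° from the x-axis; with |LK| = 19.4, K = (4.655, -23.96). ∠LKR = 108.1° gives KR at 43.20° from the x-axis; with |KR| = 28.9, R = (25.72, -4.181). Then |FR| = |R − F| = 46.31.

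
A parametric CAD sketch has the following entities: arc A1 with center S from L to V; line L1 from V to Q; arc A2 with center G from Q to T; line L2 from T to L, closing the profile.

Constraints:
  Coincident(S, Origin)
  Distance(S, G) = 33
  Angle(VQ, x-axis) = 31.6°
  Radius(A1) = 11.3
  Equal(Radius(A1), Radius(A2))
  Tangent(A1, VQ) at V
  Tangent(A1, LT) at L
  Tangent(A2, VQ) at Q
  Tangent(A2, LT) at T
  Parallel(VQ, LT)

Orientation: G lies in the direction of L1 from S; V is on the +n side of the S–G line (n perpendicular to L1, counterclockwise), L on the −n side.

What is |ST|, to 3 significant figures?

34.9

The slot axis is L1's direction at 31.6°, so u = (cos 31.6°, sin 31.6°) = (0.852, 0.524) and n = (−sin 31.6°, cos 31.6°) = (-0.524, 0.852). S is at the origin and G lies 33.0 along u from S, so G = 33.0·u = (28.1, 17.3). Tangency of A1 to both parallel lines with radius 11.3 puts V and L at S ± 11.3·n: V = (-5.92, 9.62), L = (5.92, -9.62). Equal radii place Q and T the same way about G: Q = G + 11.3·n = (22.2, 26.9), T = G − 11.3·n = (34.0, 7.67). Then |ST| = |T − S| = 34.9.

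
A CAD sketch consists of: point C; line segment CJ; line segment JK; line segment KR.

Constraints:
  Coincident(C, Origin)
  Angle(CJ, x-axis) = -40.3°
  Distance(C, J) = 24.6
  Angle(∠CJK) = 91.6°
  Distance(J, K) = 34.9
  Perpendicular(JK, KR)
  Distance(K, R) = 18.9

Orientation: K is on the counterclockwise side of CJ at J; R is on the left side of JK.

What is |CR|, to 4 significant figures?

36.04

C is at the origin; CJ runs at -40.3° with length 24.6, so J = 24.6·(cos -40.3°, sin -40.3°) = (18.76, -15.91). ∠CJK = 91.6°, so JK runs at -40.3° + (180° − 91.6°) = 48.10° from the x-axis; with |JK| = 34.9, K = J + 34.9·(cos 48.10°, sin 48.10°) = (42.07, 10.07). JK is perpendicular to KR; with |KR| = 18.9 on the left of JK, R = K + 18.9·(-0.7443, 0.6678) = (28.00, 22.69). Then |CR| = |R − C| = 36.04.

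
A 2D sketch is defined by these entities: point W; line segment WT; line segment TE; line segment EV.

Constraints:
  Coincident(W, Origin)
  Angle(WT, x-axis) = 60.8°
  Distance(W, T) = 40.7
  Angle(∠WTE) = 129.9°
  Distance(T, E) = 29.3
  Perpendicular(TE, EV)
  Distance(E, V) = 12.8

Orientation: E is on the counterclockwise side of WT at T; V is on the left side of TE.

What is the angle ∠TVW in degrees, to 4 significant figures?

41.99°

W is at the origin; WT runs at 60.8° with length 40.7, so T = 40.7·(cos 60.8°, sin 60.8°) = (19.86, 35.53). ∠WTE = 129.9°, so TE runs at 60.8° + (180° − 129.9°) = 110.9° from the x-axis; with |TE| = 29.3, E = T + 29.3·(cos 110.9°, sin 110.9°) = (9.403, 62.90). TE is perpendicular to EV; with |EV| = 12.8 on the left of TE, V = E + 12.8·(-0.9342, -0.3567) = (-2.554, 58.33). Then cos ∠TVW = VT·VW / (|VT||VW|), giving 41.99°.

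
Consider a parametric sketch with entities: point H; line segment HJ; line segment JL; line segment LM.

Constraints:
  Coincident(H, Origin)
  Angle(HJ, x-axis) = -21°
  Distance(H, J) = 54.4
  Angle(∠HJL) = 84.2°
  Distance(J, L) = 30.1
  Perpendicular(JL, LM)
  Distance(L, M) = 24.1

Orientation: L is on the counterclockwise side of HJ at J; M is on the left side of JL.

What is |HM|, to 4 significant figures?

38.81

H is at the origin; HJ runs at -21.0° with length 54.4, so J = 54.4·(cos -21.0°, sin -21.0°) = (50.79, -19.50). ∠HJL = 84.2°, so JL runs at -21.0° + (180° − 84.2°) = 74.80° from the x-axis; with |JL| = 30.1, L = J + 30.1·(cos 74.80°, sin 74.80°) = (58.68, 9.552). JL is perpendicular to LM; with |LM| = 24.1 on the left of JL, M = L + 24.1·(-0.9650, 0.2622) = (35.42, 15.87). Then |HM| = |M − H| = 38.81.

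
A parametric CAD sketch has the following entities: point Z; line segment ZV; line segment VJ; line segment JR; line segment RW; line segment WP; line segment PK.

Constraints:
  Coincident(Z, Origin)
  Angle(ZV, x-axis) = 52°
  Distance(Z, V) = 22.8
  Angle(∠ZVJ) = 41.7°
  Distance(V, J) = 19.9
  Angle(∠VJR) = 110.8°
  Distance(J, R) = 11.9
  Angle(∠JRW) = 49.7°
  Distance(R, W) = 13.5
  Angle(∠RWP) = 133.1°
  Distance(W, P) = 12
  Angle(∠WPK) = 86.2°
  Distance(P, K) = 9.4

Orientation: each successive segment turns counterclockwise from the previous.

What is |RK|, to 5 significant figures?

20.607

Z is at the origin; ZV runs at 52.0° with length 22.8, so V = (14.037, 17.967). ∠ZVJ = 41.7° gives VJ at -169.70° from the x-axis; with |VJ| = 19.9, J = (-5.5422, 14.408). ∠VJR = 110.8° gives JR at -100.50° from the x-axis; with |JR| = 11.9, R = (-7.7108, 2.7077). ∠JRW = 49.7° gives RW at 29.800° from the x-axis; with |RW| = 13.5, W = (4.0040, 9.4169). ∠RWP = 133.1° gives WP at 76.700° from the x-axis; with |WP| = 12.0, P = (6.7646, 21.095). ∠WPK = 86.2° gives PK at 170.50° from the x-axis; with |PK| = 9.4, K = (-2.5065, 22.646). Then |RK| = |K − R| = 20.607.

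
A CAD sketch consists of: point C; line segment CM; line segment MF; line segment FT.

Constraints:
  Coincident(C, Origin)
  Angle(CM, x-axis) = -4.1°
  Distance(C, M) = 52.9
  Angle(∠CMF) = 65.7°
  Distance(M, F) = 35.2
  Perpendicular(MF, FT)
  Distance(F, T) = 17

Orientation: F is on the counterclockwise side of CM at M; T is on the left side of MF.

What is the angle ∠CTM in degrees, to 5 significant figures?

92.496°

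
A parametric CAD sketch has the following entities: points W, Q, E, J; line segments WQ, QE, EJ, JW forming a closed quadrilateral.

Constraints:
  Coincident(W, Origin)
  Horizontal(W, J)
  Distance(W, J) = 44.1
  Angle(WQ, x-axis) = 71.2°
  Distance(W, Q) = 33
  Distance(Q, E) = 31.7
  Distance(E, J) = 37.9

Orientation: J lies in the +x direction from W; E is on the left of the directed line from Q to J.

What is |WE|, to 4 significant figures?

56.25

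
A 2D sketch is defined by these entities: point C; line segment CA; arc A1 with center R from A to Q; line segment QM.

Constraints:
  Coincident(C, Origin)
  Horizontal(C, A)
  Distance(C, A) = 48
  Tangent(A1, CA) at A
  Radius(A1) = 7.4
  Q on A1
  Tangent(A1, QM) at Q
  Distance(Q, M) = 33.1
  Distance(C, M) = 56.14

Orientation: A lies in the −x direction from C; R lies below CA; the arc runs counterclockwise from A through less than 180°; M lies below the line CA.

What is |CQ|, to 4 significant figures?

55.62

Checks: |RQ| = 7.400 ✓; ∠(RQ, QM) = 90.00° ✓; |QM| = 33.10 ✓; |CM| = 56.14 ✓.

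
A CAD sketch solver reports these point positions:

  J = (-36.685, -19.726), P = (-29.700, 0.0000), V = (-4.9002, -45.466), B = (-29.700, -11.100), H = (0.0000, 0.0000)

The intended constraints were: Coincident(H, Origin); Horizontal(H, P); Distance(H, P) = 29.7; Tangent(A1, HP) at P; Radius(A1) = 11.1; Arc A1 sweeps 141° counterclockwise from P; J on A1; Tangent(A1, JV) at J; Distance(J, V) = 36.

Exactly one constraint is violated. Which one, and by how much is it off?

Distance(J, V) = 36 — off by 4.90.

H = (0.00, 0.00) ✓; H.y = 0.00, P.y = 0.00 ✓; |HP| = 29.70 ✓; ∠(BP, PH) = 90.00° ✓; |BP| = 11.10 ✓; bearing(B→J) − bearing(B→P) = 141.0° ✓; |BJ| = 11.10 ✓; ∠(BJ, JV) = 90.00° ✓; |JV| = 40.90 ✗.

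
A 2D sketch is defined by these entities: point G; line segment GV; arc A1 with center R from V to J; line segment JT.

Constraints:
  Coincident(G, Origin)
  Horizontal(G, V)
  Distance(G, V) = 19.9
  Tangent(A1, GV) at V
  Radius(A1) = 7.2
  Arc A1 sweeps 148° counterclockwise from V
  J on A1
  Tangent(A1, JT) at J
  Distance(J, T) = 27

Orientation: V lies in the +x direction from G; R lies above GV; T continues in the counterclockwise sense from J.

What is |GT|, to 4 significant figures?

27.63

On A1, V sits at bearing -90° from R; a 148° counterclockwise sweep puts J at bearing 58°, so J = R + 7.2·(cos 58°, sin 58°) = (23.72, 13.31). A1 meets JT tangentially, so RJ is at right angles to JT, so JT runs along (−sin 58°, cos 58°); with |JT| = 27.0, T = (0.8181, 27.61). Then |GT| = |T − G| = 27.63.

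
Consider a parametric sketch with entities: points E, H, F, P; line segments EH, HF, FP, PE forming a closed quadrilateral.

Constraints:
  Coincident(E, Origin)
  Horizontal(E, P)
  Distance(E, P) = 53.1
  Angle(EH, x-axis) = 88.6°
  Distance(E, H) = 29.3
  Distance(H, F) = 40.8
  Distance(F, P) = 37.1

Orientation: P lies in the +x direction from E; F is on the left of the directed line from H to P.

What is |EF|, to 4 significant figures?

54.05

E is at the origin; E and P share the same y with |EP| = 53.1 and P in +x, so P = (53.1, 0). EH runs at 88.6° with |EH| = 29.3, so H = (0.7159, 29.29). F is determined by |HF| = 40.8 and |FP| = 37.1 together: it lies at the intersection of circle(H, 40.8) and circle(P, 37.1). With |HP| = 60.02, the foot of the radical line on HP is 32.41 from H and the perpendicular offset is √(40.8² − 32.41²) = 24.78. Taking the left-of-HP solution: F = (41.10, 35.11).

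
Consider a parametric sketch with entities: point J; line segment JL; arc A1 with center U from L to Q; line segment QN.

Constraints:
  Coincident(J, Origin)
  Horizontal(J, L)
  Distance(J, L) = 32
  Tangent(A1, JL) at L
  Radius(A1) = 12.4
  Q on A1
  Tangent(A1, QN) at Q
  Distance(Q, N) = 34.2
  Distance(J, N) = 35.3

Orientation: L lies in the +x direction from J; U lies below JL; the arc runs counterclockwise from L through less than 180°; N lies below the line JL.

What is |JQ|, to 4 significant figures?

22.23

J is at the origin; J and L share the same y with |JL| = 32.0 and L on the +x side, so L = (32.00, 0.000). Tangency of A1 to JL means the radius UL is perpendicular to JL, so U = L + (0, -12.4) = (32.00, -12.40). Since UQ ⟂ QN (tangency), |UN| = √(12.4² + 34.2²) = 36.38 regardless of where Q sits on A1. So N lies on both circle(J, 35.3) and circle(U, 36.38); the below-JL intersection is N = (3.587, -35.12). Q is the foot of the tangent from N: Q = (21.42, -5.934).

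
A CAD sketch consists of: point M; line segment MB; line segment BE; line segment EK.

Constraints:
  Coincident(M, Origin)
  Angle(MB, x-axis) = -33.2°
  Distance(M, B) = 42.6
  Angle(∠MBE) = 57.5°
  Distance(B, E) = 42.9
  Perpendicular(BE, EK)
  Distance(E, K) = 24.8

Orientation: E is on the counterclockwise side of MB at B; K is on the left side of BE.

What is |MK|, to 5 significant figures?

22.897

M is at the origin; MB runs at -33.2° with length 42.6, so B = 42.6·(cos -33.2°, sin -33.2°) = (35.646, -23.326). ∠MBE = 57.5°, so BE runs at -33.2° + (180° − 57.5°) = 89.300° from the x-axis; with |BE| = 42.9, E = B + 42.9·(cos 89.300°, sin 89.300°) = (36.170, 19.571). The perpendicularity gives EK at right angles to BE; with |EK| = 24.8 on the left of BE, K = E + 24.8·(-0.99993, 0.012217) = (11.372, 19.874). Then |MK| = |K − M| = 22.897.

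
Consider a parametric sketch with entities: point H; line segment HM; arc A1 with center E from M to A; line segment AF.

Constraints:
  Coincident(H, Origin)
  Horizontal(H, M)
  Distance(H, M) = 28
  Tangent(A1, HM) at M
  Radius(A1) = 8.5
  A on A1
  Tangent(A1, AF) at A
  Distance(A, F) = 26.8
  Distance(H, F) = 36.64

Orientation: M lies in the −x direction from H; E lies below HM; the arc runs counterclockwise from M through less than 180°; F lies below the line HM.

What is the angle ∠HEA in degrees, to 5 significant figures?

151.75°

Checks: ∠(EM, MH) = 90.00° ✓; |EM| = 8.500 ✓; |EA| = 8.500 ✓; ∠(EA, AF) = 90.00° ✓; |AF| = 26.80 ✓; |HF| = 36.64 ✓.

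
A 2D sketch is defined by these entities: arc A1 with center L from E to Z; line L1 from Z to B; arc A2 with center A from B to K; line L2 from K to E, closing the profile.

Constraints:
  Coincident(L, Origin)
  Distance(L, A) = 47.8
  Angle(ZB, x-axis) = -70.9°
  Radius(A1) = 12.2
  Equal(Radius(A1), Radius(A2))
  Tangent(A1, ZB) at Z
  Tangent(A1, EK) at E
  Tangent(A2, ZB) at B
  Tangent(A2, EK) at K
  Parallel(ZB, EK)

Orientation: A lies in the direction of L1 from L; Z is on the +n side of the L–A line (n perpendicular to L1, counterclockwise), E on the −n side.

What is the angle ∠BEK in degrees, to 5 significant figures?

27.043°

The slot axis is L1's direction at -70.9°, so u = (cos -70.9°, sin -70.9°) = (0.32722, -0.94495) and n = (−sin -70.9°, cos -70.9°) = (0.94495, 0.32722). L is at the origin and A lies 47.8 along u from L, so A = 47.8·u = (15.641, -45.169). Tangency of A1 to both parallel lines with radius 12.2 puts Z and E at L ± 12.2·n: Z = (11.528, 3.9921), E = (-11.528, -3.9921). Equal radii place B and K the same way about A: B = A + 12.2·n = (27.169, -41.176), K = A − 12.2·n = (4.1126, -49.161). Then cos ∠BEK = EB·EK / (|EB||EK|), giving 27.043°.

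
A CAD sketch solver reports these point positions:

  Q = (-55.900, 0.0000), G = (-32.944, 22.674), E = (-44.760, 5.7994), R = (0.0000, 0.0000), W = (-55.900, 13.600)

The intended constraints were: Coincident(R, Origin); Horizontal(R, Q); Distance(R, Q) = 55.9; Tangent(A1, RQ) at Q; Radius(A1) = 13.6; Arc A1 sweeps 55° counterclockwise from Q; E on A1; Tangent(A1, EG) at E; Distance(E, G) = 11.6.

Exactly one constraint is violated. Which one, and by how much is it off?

Distance(E, G) = 11.6 — off by 9.00.

R = (0.00, 0.00) ✓; R.y = 0.00, Q.y = 0.00 ✓; |RQ| = 55.90 ✓; ∠(WQ, QR) = 90.00° ✓; |WQ| = 13.60 ✓; bearing(W→E) − bearing(W→Q) = 55.00° ✓; |WE| = 13.60 ✓; ∠(WE, EG) = 90.00° ✓; |EG| = 20.60 ✗.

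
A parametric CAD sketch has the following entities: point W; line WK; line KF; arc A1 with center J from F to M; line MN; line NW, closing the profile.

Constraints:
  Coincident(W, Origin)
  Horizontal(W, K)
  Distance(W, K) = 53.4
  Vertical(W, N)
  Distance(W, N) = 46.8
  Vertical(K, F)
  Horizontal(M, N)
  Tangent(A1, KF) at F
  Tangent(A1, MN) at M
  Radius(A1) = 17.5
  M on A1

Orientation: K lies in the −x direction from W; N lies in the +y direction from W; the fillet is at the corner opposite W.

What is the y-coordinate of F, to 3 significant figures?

29.3

W is at the origin; WK is horizontal with |WK| = 53.4 and K on the −x side, so K = (-53.4, 0.00). W and N share the same x with |WN| = 46.8 and N on the +y side, so N = (0.00, 46.8). The virtual corner opposite W is at (-53.4, 46.8). The tangent condition forces JF to be normal to KF and the tangent condition forces JM to be normal to MN, with radius 17.5, so the center J sits 17.5 in from both sides at J = (-35.9, 29.3). That places the tangent points at F = (-53.4, 29.3) on KF and M = (-35.9, 46.8) on MN. So F.y = 29.3.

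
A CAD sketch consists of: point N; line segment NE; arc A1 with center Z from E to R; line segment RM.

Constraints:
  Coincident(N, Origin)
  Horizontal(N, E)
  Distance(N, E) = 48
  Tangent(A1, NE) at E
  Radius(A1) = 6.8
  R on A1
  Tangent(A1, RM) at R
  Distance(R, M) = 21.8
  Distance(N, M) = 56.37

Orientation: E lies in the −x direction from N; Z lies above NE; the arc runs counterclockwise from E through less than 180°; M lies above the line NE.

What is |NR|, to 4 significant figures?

42.43

Checks: |ZE| = 6.800 ✓; |ZR| = 6.800 ✓; ∠(ZR, RM) = 90.00° ✓; |RM| = 21.80 ✓; |NM| = 56.37 ✓.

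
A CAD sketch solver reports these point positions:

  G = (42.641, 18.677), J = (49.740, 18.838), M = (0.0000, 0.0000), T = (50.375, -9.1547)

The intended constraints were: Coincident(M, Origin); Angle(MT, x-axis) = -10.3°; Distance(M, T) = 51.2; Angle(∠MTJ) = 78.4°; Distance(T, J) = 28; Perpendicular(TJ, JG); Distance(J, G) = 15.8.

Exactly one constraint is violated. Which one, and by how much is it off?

Distance(J, G) = 15.8 — off by 8.70.

M = (0.00, 0.00) ✓; MT at -10.30° ✓; |MT| = 51.20 ✓; ∠MTJ = 78.40° ✓; |TJ| = 28.00 ✓; ∠(TJ, JG) = 90.00° ✓; |JG| = 7.101 ✗.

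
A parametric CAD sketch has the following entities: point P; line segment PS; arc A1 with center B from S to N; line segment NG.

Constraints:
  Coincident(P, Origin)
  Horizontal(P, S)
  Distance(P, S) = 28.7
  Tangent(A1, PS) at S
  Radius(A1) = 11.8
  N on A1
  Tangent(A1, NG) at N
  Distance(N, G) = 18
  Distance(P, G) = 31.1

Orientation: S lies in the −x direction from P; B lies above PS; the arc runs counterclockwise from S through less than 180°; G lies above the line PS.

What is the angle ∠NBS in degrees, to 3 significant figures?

80.8°

P is at the origin; P and S share the same y with |PS| = 28.7 and S on the −x side, so S = (-28.7, 0.00). Since A1 is tangent to PS there, BS ⟂ PS, so B = S + (0, 11.8) = (-28.7, 11.8). Since BN ⟂ NG (tangency), |BG| = √(11.8² + 18.0²) = 21.5 regardless of where N sits on A1. So G lies on both circle(P, 31.1) and circle(B, 21.5); the above-PS intersection is G = (-14.2, 27.7). N is the foot of the tangent from G: N = (-17.1, 9.91).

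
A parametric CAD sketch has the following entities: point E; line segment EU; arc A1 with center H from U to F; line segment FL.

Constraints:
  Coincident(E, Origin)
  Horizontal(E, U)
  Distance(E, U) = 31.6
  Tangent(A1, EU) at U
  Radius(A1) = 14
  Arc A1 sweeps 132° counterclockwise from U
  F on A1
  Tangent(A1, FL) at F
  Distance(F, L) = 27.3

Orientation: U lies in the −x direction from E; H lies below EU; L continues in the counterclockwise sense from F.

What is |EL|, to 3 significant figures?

49.7

On A1, U sits at bearing 90° from H; a 132° counterclockwise sweep puts F at bearing 222°, so F = H + 14.0·(cos 222°, sin 222°) = (-42.0, -23.4). Since A1 is tangent to FL there, HF ⟂ FL, so FL runs along (−sin 222°, cos 222°); with |FL| = 27.3, L = (-23.7, -43.7). Then |EL| = |L − E| = 49.7.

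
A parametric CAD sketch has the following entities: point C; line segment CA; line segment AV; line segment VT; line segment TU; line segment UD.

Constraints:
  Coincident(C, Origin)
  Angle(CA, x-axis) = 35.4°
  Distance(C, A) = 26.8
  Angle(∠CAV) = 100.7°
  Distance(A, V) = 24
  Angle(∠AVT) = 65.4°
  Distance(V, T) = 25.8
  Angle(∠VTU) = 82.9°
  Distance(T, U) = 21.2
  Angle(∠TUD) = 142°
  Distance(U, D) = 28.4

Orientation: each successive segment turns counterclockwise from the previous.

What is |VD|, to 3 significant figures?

41.2

∠VTU = 82.9° gives TU at -33.6° from the x-axis; with |TU| = 21.2, U = (12.7, 6.04). ∠TUD = 142.0° gives UD at 4.40° from the x-axis; with |UD| = 28.4, D = (41.0, 8.22). Then |VD| = |D − V| = 41.2.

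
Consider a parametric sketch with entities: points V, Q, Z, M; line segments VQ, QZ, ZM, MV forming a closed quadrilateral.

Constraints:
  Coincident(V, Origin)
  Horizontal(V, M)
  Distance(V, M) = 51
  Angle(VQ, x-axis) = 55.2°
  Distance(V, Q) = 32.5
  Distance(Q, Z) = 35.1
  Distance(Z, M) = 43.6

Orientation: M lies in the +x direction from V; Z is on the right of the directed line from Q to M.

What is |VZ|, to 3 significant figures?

10.4

V is at the origin; V and M share the same y with |VM| = 51.0 and M in +x, so M = (51.0, 0). VQ runs at 55.2° with |VQ| = 32.5, so Q = (18.5, 26.7). Z is determined by |QZ| = 35.1 and |ZM| = 43.6 together: it lies at the intersection of circle(Q, 35.1) and circle(M, 43.6). With |QM| = 42.0, the foot of the radical line on QM is 13.0 from Q and the perpendicular offset is √(35.1² − 13.0²) = 32.6. Taking the right-of-QM solution: Z = (7.93, -6.77).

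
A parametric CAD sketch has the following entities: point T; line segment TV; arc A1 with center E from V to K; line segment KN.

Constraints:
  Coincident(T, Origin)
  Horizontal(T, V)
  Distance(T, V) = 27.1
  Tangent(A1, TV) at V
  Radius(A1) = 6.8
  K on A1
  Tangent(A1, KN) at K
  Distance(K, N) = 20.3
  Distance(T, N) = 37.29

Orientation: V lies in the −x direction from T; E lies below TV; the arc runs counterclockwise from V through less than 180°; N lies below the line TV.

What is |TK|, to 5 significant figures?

34.635

Checks: |EK| = 6.800 ✓; ∠(EK, KN) = 90.00° ✓; |KN| = 20.30 ✓; |TN| = 37.29 ✓.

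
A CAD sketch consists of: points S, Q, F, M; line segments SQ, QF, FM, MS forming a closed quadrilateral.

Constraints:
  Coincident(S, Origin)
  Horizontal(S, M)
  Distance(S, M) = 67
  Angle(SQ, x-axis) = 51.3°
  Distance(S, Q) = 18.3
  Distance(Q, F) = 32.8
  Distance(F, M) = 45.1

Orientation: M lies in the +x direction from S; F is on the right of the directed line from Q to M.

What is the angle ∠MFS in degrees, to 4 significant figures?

127.2°

Checks: |QF| = 32.80 ✓; |FM| = 45.10 ✓.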